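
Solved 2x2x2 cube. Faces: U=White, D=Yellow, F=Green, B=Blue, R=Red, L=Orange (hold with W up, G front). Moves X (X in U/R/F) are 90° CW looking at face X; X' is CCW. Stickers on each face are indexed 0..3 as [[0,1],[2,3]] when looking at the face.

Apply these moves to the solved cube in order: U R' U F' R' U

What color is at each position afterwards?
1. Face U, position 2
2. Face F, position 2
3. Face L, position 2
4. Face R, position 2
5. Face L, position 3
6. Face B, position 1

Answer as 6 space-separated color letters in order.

After move 1 (U): U=WWWW F=RRGG R=BBRR B=OOBB L=GGOO
After move 2 (R'): R=BRBR U=WBWO F=RWGW D=YRYG B=YOYB
After move 3 (U): U=WWOB F=BRGW R=YOBR B=GGYB L=RWOO
After move 4 (F'): F=RWBG U=WWYB R=ROYR D=WOYG L=RBOO
After move 5 (R'): R=ORRY U=WYYG F=RWBB D=WWYG B=GGOB
After move 6 (U): U=YWGY F=ORBB R=GGRY B=RBOB L=RWOO
Query 1: U[2] = G
Query 2: F[2] = B
Query 3: L[2] = O
Query 4: R[2] = R
Query 5: L[3] = O
Query 6: B[1] = B

Answer: G B O R O B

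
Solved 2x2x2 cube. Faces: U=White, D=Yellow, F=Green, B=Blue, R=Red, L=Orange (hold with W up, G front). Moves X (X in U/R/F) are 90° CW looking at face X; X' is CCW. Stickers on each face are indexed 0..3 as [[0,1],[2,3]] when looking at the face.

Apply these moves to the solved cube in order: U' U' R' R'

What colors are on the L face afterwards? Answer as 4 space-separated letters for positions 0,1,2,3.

After move 1 (U'): U=WWWW F=OOGG R=GGRR B=RRBB L=BBOO
After move 2 (U'): U=WWWW F=BBGG R=OORR B=GGBB L=RROO
After move 3 (R'): R=OROR U=WBWG F=BWGW D=YBYG B=YGYB
After move 4 (R'): R=RROO U=WYWY F=BBGG D=YWYW B=GGBB
Query: L face = RROO

Answer: R R O O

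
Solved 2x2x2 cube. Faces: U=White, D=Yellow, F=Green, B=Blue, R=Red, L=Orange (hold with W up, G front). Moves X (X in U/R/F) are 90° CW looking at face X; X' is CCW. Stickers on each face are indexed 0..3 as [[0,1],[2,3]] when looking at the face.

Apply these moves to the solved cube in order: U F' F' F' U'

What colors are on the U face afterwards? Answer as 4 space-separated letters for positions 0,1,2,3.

After move 1 (U): U=WWWW F=RRGG R=BBRR B=OOBB L=GGOO
After move 2 (F'): F=RGRG U=WWBR R=YBYR D=GOYY L=GWOW
After move 3 (F'): F=GGRR U=WWYY R=OBGR D=WWYY L=GROB
After move 4 (F'): F=GRGR U=WWOG R=WBWR D=RBYY L=GYOY
After move 5 (U'): U=WGWO F=GYGR R=GRWR B=WBBB L=OOOY
Query: U face = WGWO

Answer: W G W O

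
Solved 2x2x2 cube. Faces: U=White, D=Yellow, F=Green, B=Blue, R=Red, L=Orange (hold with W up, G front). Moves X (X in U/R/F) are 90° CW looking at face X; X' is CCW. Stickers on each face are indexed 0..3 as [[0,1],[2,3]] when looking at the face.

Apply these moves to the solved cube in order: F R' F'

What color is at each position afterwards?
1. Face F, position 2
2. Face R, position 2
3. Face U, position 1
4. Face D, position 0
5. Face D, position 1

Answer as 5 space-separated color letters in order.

After move 1 (F): F=GGGG U=WWOO R=WRWR D=RRYY L=OYOY
After move 2 (R'): R=RRWW U=WBOB F=GWGO D=RGYG B=YBRB
After move 3 (F'): F=WOGG U=WBRW R=GRRW D=YYYG L=OBOO
Query 1: F[2] = G
Query 2: R[2] = R
Query 3: U[1] = B
Query 4: D[0] = Y
Query 5: D[1] = Y

Answer: G R B Y Y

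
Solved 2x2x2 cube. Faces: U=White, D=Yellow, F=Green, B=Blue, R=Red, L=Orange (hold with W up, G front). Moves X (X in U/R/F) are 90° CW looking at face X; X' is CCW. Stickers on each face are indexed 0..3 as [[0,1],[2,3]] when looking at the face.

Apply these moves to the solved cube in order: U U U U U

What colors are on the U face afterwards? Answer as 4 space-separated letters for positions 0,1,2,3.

Answer: W W W W

Derivation:
After move 1 (U): U=WWWW F=RRGG R=BBRR B=OOBB L=GGOO
After move 2 (U): U=WWWW F=BBGG R=OORR B=GGBB L=RROO
After move 3 (U): U=WWWW F=OOGG R=GGRR B=RRBB L=BBOO
After move 4 (U): U=WWWW F=GGGG R=RRRR B=BBBB L=OOOO
After move 5 (U): U=WWWW F=RRGG R=BBRR B=OOBB L=GGOO
Query: U face = WWWW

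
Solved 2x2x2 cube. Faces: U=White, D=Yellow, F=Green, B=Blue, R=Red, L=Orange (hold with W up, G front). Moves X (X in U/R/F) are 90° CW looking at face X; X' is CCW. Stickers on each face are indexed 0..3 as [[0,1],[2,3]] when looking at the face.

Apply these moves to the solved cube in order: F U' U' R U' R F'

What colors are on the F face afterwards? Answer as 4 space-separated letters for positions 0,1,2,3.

Answer: B G W G

Derivation:
After move 1 (F): F=GGGG U=WWOO R=WRWR D=RRYY L=OYOY
After move 2 (U'): U=WOWO F=OYGG R=GGWR B=WRBB L=BBOY
After move 3 (U'): U=OOWW F=BBGG R=OYWR B=GGBB L=WROY
After move 4 (R): R=WORY U=OBWG F=BRGY D=RBYG B=WGOB
After move 5 (U'): U=BGOW F=WRGY R=BRRY B=WOOB L=WGOY
After move 6 (R): R=RBYR U=BROY F=WBGG D=ROYW B=WOGB
After move 7 (F'): F=BGWG U=BRRY R=OBRR D=GYYW L=WYOO
Query: F face = BGWG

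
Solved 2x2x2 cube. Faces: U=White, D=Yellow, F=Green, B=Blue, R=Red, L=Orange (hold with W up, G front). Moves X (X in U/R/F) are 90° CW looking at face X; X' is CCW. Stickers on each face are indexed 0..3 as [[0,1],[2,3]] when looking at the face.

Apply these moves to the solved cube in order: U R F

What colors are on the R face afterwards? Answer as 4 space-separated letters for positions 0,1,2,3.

Answer: W B G B

Derivation:
After move 1 (U): U=WWWW F=RRGG R=BBRR B=OOBB L=GGOO
After move 2 (R): R=RBRB U=WRWG F=RYGY D=YBYO B=WOWB
After move 3 (F): F=GRYY U=WROG R=WBGB D=RRYO L=GYOB
Query: R face = WBGB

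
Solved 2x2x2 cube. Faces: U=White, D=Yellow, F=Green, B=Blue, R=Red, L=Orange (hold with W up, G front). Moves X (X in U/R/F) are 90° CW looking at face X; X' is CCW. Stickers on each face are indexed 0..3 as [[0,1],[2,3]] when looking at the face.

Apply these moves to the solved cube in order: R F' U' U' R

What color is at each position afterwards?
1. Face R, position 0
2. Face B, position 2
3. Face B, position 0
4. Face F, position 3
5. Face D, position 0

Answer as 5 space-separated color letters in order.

After move 1 (R): R=RRRR U=WGWG F=GYGY D=YBYB B=WBWB
After move 2 (F'): F=YYGG U=WGRR R=BRYR D=OOYB L=OGOW
After move 3 (U'): U=GRWR F=OGGG R=YYYR B=BRWB L=WBOW
After move 4 (U'): U=RRGW F=WBGG R=OGYR B=YYWB L=BROW
After move 5 (R): R=YORG U=RBGG F=WOGB D=OWYY B=WYRB
Query 1: R[0] = Y
Query 2: B[2] = R
Query 3: B[0] = W
Query 4: F[3] = B
Query 5: D[0] = O

Answer: Y R W B O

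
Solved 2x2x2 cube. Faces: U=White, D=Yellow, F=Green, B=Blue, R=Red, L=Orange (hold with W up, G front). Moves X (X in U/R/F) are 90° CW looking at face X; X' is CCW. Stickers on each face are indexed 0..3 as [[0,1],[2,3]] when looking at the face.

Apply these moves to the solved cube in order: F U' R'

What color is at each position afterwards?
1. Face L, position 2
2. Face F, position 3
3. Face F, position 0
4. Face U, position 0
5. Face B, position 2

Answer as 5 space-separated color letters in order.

After move 1 (F): F=GGGG U=WWOO R=WRWR D=RRYY L=OYOY
After move 2 (U'): U=WOWO F=OYGG R=GGWR B=WRBB L=BBOY
After move 3 (R'): R=GRGW U=WBWW F=OOGO D=RYYG B=YRRB
Query 1: L[2] = O
Query 2: F[3] = O
Query 3: F[0] = O
Query 4: U[0] = W
Query 5: B[2] = R

Answer: O O O W R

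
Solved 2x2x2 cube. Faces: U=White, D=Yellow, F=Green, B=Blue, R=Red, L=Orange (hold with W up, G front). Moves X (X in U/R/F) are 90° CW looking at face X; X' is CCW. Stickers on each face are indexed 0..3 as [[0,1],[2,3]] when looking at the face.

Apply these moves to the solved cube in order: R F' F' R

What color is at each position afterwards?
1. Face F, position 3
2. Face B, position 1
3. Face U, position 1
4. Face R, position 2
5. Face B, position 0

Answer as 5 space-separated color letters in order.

Answer: B B G R Y

Derivation:
After move 1 (R): R=RRRR U=WGWG F=GYGY D=YBYB B=WBWB
After move 2 (F'): F=YYGG U=WGRR R=BRYR D=OOYB L=OGOW
After move 3 (F'): F=YGYG U=WGBY R=OROR D=GWYB L=OROR
After move 4 (R): R=OORR U=WGBG F=YWYB D=GWYW B=YBGB
Query 1: F[3] = B
Query 2: B[1] = B
Query 3: U[1] = G
Query 4: R[2] = R
Query 5: B[0] = Y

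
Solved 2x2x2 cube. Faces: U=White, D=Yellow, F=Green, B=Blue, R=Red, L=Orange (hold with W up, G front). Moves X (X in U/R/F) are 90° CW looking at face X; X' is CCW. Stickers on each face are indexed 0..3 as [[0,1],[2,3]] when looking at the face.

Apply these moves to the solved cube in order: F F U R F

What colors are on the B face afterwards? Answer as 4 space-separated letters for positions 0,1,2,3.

Answer: W R W B

Derivation:
After move 1 (F): F=GGGG U=WWOO R=WRWR D=RRYY L=OYOY
After move 2 (F): F=GGGG U=WWYY R=OROR D=WWYY L=OROR
After move 3 (U): U=YWYW F=ORGG R=BBOR B=ORBB L=GGOR
After move 4 (R): R=OBRB U=YRYG F=OWGY D=WBYO B=WRWB
After move 5 (F): F=GOYW U=YRRG R=YBGB D=ROYO L=GWOB
Query: B face = WRWB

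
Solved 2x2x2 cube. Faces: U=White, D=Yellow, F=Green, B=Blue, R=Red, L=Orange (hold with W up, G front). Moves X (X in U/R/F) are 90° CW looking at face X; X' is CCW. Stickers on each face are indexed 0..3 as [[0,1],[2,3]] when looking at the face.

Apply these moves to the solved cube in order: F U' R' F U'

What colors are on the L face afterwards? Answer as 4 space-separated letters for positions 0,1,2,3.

Answer: Y R O Y

Derivation:
After move 1 (F): F=GGGG U=WWOO R=WRWR D=RRYY L=OYOY
After move 2 (U'): U=WOWO F=OYGG R=GGWR B=WRBB L=BBOY
After move 3 (R'): R=GRGW U=WBWW F=OOGO D=RYYG B=YRRB
After move 4 (F): F=GOOO U=WBYB R=WRWW D=GGYG L=BROY
After move 5 (U'): U=BBWY F=BROO R=GOWW B=WRRB L=YROY
Query: L face = YROY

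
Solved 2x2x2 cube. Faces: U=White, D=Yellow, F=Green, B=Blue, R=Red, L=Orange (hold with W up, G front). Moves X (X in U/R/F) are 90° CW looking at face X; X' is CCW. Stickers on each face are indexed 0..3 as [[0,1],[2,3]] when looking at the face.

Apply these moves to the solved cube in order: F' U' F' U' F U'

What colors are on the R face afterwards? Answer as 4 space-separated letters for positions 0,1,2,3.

After move 1 (F'): F=GGGG U=WWRR R=YRYR D=OOYY L=OWOW
After move 2 (U'): U=WRWR F=OWGG R=GGYR B=YRBB L=BBOW
After move 3 (F'): F=WGOG U=WRGY R=OGOR D=BWYY L=BROW
After move 4 (U'): U=RYWG F=BROG R=WGOR B=OGBB L=YROW
After move 5 (F): F=OBGR U=RYWR R=WGGR D=OWYY L=YBOW
After move 6 (U'): U=YRRW F=YBGR R=OBGR B=WGBB L=OGOW
Query: R face = OBGR

Answer: O B G R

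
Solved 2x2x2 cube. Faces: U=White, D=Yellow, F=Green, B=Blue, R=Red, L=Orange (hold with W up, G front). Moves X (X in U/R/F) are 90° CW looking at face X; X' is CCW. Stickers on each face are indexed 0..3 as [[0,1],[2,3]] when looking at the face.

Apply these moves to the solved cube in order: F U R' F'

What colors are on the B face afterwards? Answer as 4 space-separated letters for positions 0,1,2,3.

Answer: Y Y R B

Derivation:
After move 1 (F): F=GGGG U=WWOO R=WRWR D=RRYY L=OYOY
After move 2 (U): U=OWOW F=WRGG R=BBWR B=OYBB L=GGOY
After move 3 (R'): R=BRBW U=OBOO F=WWGW D=RRYG B=YYRB
After move 4 (F'): F=WWWG U=OBBB R=RRRW D=GYYG L=GOOO
Query: B face = YYRB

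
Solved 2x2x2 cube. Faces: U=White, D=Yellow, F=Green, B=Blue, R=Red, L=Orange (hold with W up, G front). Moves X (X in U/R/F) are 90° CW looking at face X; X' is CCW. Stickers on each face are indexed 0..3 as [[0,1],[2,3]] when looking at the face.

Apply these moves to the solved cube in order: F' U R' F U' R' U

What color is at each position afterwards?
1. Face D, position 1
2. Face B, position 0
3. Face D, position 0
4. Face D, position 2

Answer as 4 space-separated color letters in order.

After move 1 (F'): F=GGGG U=WWRR R=YRYR D=OOYY L=OWOW
After move 2 (U): U=RWRW F=YRGG R=BBYR B=OWBB L=GGOW
After move 3 (R'): R=BRBY U=RBRO F=YWGW D=ORYG B=YWOB
After move 4 (F): F=GYWW U=RBWG R=RROY D=BBYG L=GOOR
After move 5 (U'): U=BGRW F=GOWW R=GYOY B=RROB L=YWOR
After move 6 (R'): R=YYGO U=BORR F=GGWW D=BOYW B=GRBB
After move 7 (U): U=RBRO F=YYWW R=GRGO B=YWBB L=GGOR
Query 1: D[1] = O
Query 2: B[0] = Y
Query 3: D[0] = B
Query 4: D[2] = Y

Answer: O Y B Y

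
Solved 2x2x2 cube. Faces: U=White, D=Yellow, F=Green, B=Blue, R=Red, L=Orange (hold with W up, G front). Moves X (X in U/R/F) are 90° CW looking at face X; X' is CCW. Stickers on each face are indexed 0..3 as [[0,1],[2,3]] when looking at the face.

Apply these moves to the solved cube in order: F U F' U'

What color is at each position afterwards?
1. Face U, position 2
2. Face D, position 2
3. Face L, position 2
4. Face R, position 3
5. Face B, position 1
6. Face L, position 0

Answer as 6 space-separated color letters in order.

After move 1 (F): F=GGGG U=WWOO R=WRWR D=RRYY L=OYOY
After move 2 (U): U=OWOW F=WRGG R=BBWR B=OYBB L=GGOY
After move 3 (F'): F=RGWG U=OWBW R=RBRR D=GYYY L=GWOO
After move 4 (U'): U=WWOB F=GWWG R=RGRR B=RBBB L=OYOO
Query 1: U[2] = O
Query 2: D[2] = Y
Query 3: L[2] = O
Query 4: R[3] = R
Query 5: B[1] = B
Query 6: L[0] = O

Answer: O Y O R B O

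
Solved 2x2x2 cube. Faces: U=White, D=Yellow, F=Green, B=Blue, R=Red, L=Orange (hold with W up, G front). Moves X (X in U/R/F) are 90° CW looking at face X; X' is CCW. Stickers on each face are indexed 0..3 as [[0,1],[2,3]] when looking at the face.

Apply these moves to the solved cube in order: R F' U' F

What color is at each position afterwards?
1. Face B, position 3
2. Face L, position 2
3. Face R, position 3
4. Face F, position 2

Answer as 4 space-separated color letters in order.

After move 1 (R): R=RRRR U=WGWG F=GYGY D=YBYB B=WBWB
After move 2 (F'): F=YYGG U=WGRR R=BRYR D=OOYB L=OGOW
After move 3 (U'): U=GRWR F=OGGG R=YYYR B=BRWB L=WBOW
After move 4 (F): F=GOGG U=GRWB R=WYRR D=YYYB L=WOOO
Query 1: B[3] = B
Query 2: L[2] = O
Query 3: R[3] = R
Query 4: F[2] = G

Answer: B O R G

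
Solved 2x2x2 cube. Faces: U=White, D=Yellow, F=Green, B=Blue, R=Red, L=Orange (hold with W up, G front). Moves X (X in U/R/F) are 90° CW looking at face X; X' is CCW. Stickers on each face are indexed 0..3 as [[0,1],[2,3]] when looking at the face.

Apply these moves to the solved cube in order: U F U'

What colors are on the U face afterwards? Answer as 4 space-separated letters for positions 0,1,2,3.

Answer: W G W O

Derivation:
After move 1 (U): U=WWWW F=RRGG R=BBRR B=OOBB L=GGOO
After move 2 (F): F=GRGR U=WWOG R=WBWR D=RBYY L=GYOY
After move 3 (U'): U=WGWO F=GYGR R=GRWR B=WBBB L=OOOY
Query: U face = WGWO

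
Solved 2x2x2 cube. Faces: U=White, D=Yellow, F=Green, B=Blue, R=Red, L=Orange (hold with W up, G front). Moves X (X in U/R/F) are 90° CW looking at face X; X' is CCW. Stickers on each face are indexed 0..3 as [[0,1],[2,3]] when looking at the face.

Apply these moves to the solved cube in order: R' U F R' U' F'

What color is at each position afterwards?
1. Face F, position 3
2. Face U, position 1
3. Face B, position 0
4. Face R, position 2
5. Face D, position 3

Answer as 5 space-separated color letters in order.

After move 1 (R'): R=RRRR U=WBWB F=GWGW D=YGYG B=YBYB
After move 2 (U): U=WWBB F=RRGW R=YBRR B=OOYB L=GWOO
After move 3 (F): F=GRWR U=WWOW R=BBBR D=RYYG L=GYOG
After move 4 (R'): R=BRBB U=WYOO F=GWWW D=RRYR B=GOYB
After move 5 (U'): U=YOWO F=GYWW R=GWBB B=BRYB L=GOOG
After move 6 (F'): F=YWGW U=YOGB R=RWRB D=OGYR L=GOOW
Query 1: F[3] = W
Query 2: U[1] = O
Query 3: B[0] = B
Query 4: R[2] = R
Query 5: D[3] = R

Answer: W O B R R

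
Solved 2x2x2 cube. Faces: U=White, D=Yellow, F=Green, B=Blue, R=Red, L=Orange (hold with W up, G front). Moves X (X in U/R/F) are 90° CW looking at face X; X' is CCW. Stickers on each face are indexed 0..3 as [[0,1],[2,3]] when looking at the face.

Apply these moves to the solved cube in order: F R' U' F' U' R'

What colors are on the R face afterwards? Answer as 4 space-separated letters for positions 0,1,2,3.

After move 1 (F): F=GGGG U=WWOO R=WRWR D=RRYY L=OYOY
After move 2 (R'): R=RRWW U=WBOB F=GWGO D=RGYG B=YBRB
After move 3 (U'): U=BBWO F=OYGO R=GWWW B=RRRB L=YBOY
After move 4 (F'): F=YOOG U=BBGW R=GWRW D=BYYG L=YOOW
After move 5 (U'): U=BWBG F=YOOG R=YORW B=GWRB L=RROW
After move 6 (R'): R=OWYR U=BRBG F=YWOG D=BOYG B=GWYB
Query: R face = OWYR

Answer: O W Y R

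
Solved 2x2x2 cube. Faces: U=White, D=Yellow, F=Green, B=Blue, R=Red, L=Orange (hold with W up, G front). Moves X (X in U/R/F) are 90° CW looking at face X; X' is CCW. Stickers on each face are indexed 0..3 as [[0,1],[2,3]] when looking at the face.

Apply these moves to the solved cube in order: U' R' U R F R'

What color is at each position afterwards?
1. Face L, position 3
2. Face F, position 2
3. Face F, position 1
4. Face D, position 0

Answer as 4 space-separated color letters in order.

After move 1 (U'): U=WWWW F=OOGG R=GGRR B=RRBB L=BBOO
After move 2 (R'): R=GRGR U=WBWR F=OWGW D=YOYG B=YRYB
After move 3 (U): U=WWRB F=GRGW R=YRGR B=BBYB L=OWOO
After move 4 (R): R=GYRR U=WRRW F=GOGG D=YYYB B=BBWB
After move 5 (F): F=GGGO U=WROW R=RYWR D=RGYB L=OYOY
After move 6 (R'): R=YRRW U=WWOB F=GRGW D=RGYO B=BBGB
Query 1: L[3] = Y
Query 2: F[2] = G
Query 3: F[1] = R
Query 4: D[0] = R

Answer: Y G R R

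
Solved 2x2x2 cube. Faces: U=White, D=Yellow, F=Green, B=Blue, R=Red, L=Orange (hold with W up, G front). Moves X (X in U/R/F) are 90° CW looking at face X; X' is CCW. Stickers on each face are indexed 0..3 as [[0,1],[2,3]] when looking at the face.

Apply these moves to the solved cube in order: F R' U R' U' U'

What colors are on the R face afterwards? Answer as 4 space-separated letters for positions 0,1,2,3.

Answer: G W Y W

Derivation:
After move 1 (F): F=GGGG U=WWOO R=WRWR D=RRYY L=OYOY
After move 2 (R'): R=RRWW U=WBOB F=GWGO D=RGYG B=YBRB
After move 3 (U): U=OWBB F=RRGO R=YBWW B=OYRB L=GWOY
After move 4 (R'): R=BWYW U=ORBO F=RWGB D=RRYO B=GYGB
After move 5 (U'): U=ROOB F=GWGB R=RWYW B=BWGB L=GYOY
After move 6 (U'): U=OBRO F=GYGB R=GWYW B=RWGB L=BWOY
Query: R face = GWYW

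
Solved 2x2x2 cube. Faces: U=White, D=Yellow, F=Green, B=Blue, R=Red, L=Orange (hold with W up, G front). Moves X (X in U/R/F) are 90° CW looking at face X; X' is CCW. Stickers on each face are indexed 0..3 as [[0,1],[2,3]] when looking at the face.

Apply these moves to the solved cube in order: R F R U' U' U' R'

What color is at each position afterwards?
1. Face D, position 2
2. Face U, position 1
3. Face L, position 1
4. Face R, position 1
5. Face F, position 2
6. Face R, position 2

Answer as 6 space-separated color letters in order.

Answer: Y G R R Y O

Derivation:
After move 1 (R): R=RRRR U=WGWG F=GYGY D=YBYB B=WBWB
After move 2 (F): F=GGYY U=WGOO R=WRGR D=RRYB L=OYOB
After move 3 (R): R=GWRR U=WGOY F=GRYB D=RWYW B=OBGB
After move 4 (U'): U=GYWO F=OYYB R=GRRR B=GWGB L=OBOB
After move 5 (U'): U=YOGW F=OBYB R=OYRR B=GRGB L=GWOB
After move 6 (U'): U=OWYG F=GWYB R=OBRR B=OYGB L=GROB
After move 7 (R'): R=BROR U=OGYO F=GWYG D=RWYB B=WYWB
Query 1: D[2] = Y
Query 2: U[1] = G
Query 3: L[1] = R
Query 4: R[1] = R
Query 5: F[2] = Y
Query 6: R[2] = O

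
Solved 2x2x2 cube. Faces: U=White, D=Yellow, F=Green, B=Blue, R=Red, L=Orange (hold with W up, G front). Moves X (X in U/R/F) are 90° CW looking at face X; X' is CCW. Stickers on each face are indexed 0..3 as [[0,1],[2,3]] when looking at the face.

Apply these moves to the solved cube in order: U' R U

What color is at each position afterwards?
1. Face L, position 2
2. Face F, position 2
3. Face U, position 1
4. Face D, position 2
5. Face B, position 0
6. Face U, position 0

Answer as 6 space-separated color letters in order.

Answer: O G W Y B W

Derivation:
After move 1 (U'): U=WWWW F=OOGG R=GGRR B=RRBB L=BBOO
After move 2 (R): R=RGRG U=WOWG F=OYGY D=YBYR B=WRWB
After move 3 (U): U=WWGO F=RGGY R=WRRG B=BBWB L=OYOO
Query 1: L[2] = O
Query 2: F[2] = G
Query 3: U[1] = W
Query 4: D[2] = Y
Query 5: B[0] = B
Query 6: U[0] = W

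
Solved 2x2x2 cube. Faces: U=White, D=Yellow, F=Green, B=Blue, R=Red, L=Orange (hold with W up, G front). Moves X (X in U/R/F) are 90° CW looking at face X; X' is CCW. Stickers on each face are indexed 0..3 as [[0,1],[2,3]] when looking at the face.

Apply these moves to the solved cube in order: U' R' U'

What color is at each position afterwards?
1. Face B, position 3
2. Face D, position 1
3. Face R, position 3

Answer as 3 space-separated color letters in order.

After move 1 (U'): U=WWWW F=OOGG R=GGRR B=RRBB L=BBOO
After move 2 (R'): R=GRGR U=WBWR F=OWGW D=YOYG B=YRYB
After move 3 (U'): U=BRWW F=BBGW R=OWGR B=GRYB L=YROO
Query 1: B[3] = B
Query 2: D[1] = O
Query 3: R[3] = R

Answer: B O R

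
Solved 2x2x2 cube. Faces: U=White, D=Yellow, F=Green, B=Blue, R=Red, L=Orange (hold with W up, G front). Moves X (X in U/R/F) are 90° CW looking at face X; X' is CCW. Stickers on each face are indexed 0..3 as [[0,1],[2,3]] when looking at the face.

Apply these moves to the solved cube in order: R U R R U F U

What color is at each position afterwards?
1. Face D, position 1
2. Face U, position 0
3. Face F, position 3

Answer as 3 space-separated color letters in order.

After move 1 (R): R=RRRR U=WGWG F=GYGY D=YBYB B=WBWB
After move 2 (U): U=WWGG F=RRGY R=WBRR B=OOWB L=GYOO
After move 3 (R): R=RWRB U=WRGY F=RBGB D=YWYO B=GOWB
After move 4 (R): R=RRBW U=WBGB F=RWGO D=YWYG B=YORB
After move 5 (U): U=GWBB F=RRGO R=YOBW B=GYRB L=RWOO
After move 6 (F): F=GROR U=GWOW R=BOBW D=BYYG L=RYOW
After move 7 (U): U=OGWW F=BOOR R=GYBW B=RYRB L=GROW
Query 1: D[1] = Y
Query 2: U[0] = O
Query 3: F[3] = R

Answer: Y O R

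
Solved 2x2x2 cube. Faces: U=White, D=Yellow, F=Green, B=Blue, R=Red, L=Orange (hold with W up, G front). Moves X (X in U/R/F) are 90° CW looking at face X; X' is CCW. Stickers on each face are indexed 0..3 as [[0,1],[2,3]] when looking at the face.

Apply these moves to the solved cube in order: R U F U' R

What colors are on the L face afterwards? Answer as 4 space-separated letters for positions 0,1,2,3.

Answer: O O O B

Derivation:
After move 1 (R): R=RRRR U=WGWG F=GYGY D=YBYB B=WBWB
After move 2 (U): U=WWGG F=RRGY R=WBRR B=OOWB L=GYOO
After move 3 (F): F=GRYR U=WWOY R=GBGR D=RWYB L=GYOB
After move 4 (U'): U=WYWO F=GYYR R=GRGR B=GBWB L=OOOB
After move 5 (R): R=GGRR U=WYWR F=GWYB D=RWYG B=OBYB
Query: L face = OOOB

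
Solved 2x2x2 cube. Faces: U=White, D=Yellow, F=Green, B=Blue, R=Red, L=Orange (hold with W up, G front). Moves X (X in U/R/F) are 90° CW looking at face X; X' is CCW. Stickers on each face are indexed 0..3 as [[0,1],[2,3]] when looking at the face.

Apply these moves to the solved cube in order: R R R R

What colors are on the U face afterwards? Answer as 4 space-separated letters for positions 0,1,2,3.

Answer: W W W W

Derivation:
After move 1 (R): R=RRRR U=WGWG F=GYGY D=YBYB B=WBWB
After move 2 (R): R=RRRR U=WYWY F=GBGB D=YWYW B=GBGB
After move 3 (R): R=RRRR U=WBWB F=GWGW D=YGYG B=YBYB
After move 4 (R): R=RRRR U=WWWW F=GGGG D=YYYY B=BBBB
Query: U face = WWWW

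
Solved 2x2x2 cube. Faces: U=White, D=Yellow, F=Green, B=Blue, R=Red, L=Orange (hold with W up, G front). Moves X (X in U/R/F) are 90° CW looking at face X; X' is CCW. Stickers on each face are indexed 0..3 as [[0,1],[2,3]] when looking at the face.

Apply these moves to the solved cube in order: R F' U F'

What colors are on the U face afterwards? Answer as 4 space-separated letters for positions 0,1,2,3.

After move 1 (R): R=RRRR U=WGWG F=GYGY D=YBYB B=WBWB
After move 2 (F'): F=YYGG U=WGRR R=BRYR D=OOYB L=OGOW
After move 3 (U): U=RWRG F=BRGG R=WBYR B=OGWB L=YYOW
After move 4 (F'): F=RGBG U=RWWY R=OBOR D=YWYB L=YGOR
Query: U face = RWWY

Answer: R W W Y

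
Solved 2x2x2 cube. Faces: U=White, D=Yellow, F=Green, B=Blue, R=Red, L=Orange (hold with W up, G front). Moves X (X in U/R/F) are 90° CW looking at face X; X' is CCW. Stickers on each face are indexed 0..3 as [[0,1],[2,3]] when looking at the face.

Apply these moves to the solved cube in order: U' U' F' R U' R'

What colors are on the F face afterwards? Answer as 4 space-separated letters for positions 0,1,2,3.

After move 1 (U'): U=WWWW F=OOGG R=GGRR B=RRBB L=BBOO
After move 2 (U'): U=WWWW F=BBGG R=OORR B=GGBB L=RROO
After move 3 (F'): F=BGBG U=WWOR R=YOYR D=ROYY L=RWOW
After move 4 (R): R=YYRO U=WGOG F=BOBY D=RBYG B=RGWB
After move 5 (U'): U=GGWO F=RWBY R=BORO B=YYWB L=RGOW
After move 6 (R'): R=OOBR U=GWWY F=RGBO D=RWYY B=GYBB
Query: F face = RGBO

Answer: R G B O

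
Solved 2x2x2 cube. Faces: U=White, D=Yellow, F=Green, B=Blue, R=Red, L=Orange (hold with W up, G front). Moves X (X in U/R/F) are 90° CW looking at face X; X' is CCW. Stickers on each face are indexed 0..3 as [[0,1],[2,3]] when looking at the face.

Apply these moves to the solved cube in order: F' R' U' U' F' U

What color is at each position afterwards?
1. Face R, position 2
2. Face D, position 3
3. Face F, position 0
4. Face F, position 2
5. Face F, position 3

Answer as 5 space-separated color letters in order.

Answer: O G G Y G

Derivation:
After move 1 (F'): F=GGGG U=WWRR R=YRYR D=OOYY L=OWOW
After move 2 (R'): R=RRYY U=WBRB F=GWGR D=OGYG B=YBOB
After move 3 (U'): U=BBWR F=OWGR R=GWYY B=RROB L=YBOW
After move 4 (U'): U=BRBW F=YBGR R=OWYY B=GWOB L=RROW
After move 5 (F'): F=BRYG U=BROY R=GWOY D=RWYG L=RWOB
After move 6 (U): U=OBYR F=GWYG R=GWOY B=RWOB L=BROB
Query 1: R[2] = O
Query 2: D[3] = G
Query 3: F[0] = G
Query 4: F[2] = Y
Query 5: F[3] = G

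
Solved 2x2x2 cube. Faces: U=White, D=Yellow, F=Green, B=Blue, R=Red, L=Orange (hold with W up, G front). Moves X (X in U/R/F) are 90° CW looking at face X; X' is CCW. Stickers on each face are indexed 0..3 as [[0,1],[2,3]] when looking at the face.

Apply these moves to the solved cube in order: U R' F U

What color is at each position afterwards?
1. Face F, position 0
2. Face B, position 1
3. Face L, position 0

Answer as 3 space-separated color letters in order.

After move 1 (U): U=WWWW F=RRGG R=BBRR B=OOBB L=GGOO
After move 2 (R'): R=BRBR U=WBWO F=RWGW D=YRYG B=YOYB
After move 3 (F): F=GRWW U=WBOG R=WROR D=BBYG L=GYOR
After move 4 (U): U=OWGB F=WRWW R=YOOR B=GYYB L=GROR
Query 1: F[0] = W
Query 2: B[1] = Y
Query 3: L[0] = G

Answer: W Y G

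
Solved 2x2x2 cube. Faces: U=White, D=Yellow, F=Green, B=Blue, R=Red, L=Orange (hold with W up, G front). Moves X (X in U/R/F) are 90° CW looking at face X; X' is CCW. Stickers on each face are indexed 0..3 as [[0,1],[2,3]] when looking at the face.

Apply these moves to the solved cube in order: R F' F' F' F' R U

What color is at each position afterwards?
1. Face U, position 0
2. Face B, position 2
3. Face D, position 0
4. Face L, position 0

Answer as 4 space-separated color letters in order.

After move 1 (R): R=RRRR U=WGWG F=GYGY D=YBYB B=WBWB
After move 2 (F'): F=YYGG U=WGRR R=BRYR D=OOYB L=OGOW
After move 3 (F'): F=YGYG U=WGBY R=OROR D=GWYB L=OROR
After move 4 (F'): F=GGYY U=WGOO R=WRGR D=RRYB L=OYOB
After move 5 (F'): F=GYGY U=WGWG R=RRRR D=YBYB L=OOOO
After move 6 (R): R=RRRR U=WYWY F=GBGB D=YWYW B=GBGB
After move 7 (U): U=WWYY F=RRGB R=GBRR B=OOGB L=GBOO
Query 1: U[0] = W
Query 2: B[2] = G
Query 3: D[0] = Y
Query 4: L[0] = G

Answer: W G Y G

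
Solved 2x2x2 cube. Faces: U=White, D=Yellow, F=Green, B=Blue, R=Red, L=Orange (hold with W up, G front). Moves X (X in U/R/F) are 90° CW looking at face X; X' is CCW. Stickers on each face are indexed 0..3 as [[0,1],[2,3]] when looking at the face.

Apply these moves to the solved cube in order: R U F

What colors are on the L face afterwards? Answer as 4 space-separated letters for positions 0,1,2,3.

After move 1 (R): R=RRRR U=WGWG F=GYGY D=YBYB B=WBWB
After move 2 (U): U=WWGG F=RRGY R=WBRR B=OOWB L=GYOO
After move 3 (F): F=GRYR U=WWOY R=GBGR D=RWYB L=GYOB
Query: L face = GYOB

Answer: G Y O B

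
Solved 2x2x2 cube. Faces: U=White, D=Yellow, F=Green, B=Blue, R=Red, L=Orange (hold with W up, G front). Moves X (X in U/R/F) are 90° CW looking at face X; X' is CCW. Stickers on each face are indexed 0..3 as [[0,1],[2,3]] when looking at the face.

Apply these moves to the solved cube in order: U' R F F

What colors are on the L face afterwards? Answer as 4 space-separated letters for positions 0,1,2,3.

Answer: B R O R

Derivation:
After move 1 (U'): U=WWWW F=OOGG R=GGRR B=RRBB L=BBOO
After move 2 (R): R=RGRG U=WOWG F=OYGY D=YBYR B=WRWB
After move 3 (F): F=GOYY U=WOOB R=WGGG D=RRYR L=BYOB
After move 4 (F): F=YGYO U=WOBY R=OGBG D=GWYR L=BROR
Query: L face = BROR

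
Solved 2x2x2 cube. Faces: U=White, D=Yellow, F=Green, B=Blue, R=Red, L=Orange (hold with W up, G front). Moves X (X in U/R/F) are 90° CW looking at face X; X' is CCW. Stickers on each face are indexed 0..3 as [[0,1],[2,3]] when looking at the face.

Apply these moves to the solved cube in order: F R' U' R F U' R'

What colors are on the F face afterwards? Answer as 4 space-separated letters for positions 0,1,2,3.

After move 1 (F): F=GGGG U=WWOO R=WRWR D=RRYY L=OYOY
After move 2 (R'): R=RRWW U=WBOB F=GWGO D=RGYG B=YBRB
After move 3 (U'): U=BBWO F=OYGO R=GWWW B=RRRB L=YBOY
After move 4 (R): R=WGWW U=BYWO F=OGGG D=RRYR B=ORBB
After move 5 (F): F=GOGG U=BYYB R=WGOW D=WWYR L=YROR
After move 6 (U'): U=YBBY F=YRGG R=GOOW B=WGBB L=OROR
After move 7 (R'): R=OWGO U=YBBW F=YBGY D=WRYG B=RGWB
Query: F face = YBGY

Answer: Y B G Y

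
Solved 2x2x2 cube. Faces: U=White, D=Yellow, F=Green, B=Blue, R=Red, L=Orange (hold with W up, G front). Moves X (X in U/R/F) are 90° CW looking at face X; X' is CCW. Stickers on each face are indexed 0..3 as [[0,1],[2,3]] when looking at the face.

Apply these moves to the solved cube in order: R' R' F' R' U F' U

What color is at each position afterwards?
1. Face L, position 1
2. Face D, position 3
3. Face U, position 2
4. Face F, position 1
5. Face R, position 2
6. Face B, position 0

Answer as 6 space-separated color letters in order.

Answer: R G W B O B

Derivation:
After move 1 (R'): R=RRRR U=WBWB F=GWGW D=YGYG B=YBYB
After move 2 (R'): R=RRRR U=WYWY F=GBGB D=YWYW B=GBGB
After move 3 (F'): F=BBGG U=WYRR R=WRYR D=OOYW L=OYOW
After move 4 (R'): R=RRWY U=WGRG F=BYGR D=OBYG B=WBOB
After move 5 (U): U=RWGG F=RRGR R=WBWY B=OYOB L=BYOW
After move 6 (F'): F=RRRG U=RWWW R=BBOY D=YWYG L=BGOG
After move 7 (U): U=WRWW F=BBRG R=OYOY B=BGOB L=RROG
Query 1: L[1] = R
Query 2: D[3] = G
Query 3: U[2] = W
Query 4: F[1] = B
Query 5: R[2] = O
Query 6: B[0] = B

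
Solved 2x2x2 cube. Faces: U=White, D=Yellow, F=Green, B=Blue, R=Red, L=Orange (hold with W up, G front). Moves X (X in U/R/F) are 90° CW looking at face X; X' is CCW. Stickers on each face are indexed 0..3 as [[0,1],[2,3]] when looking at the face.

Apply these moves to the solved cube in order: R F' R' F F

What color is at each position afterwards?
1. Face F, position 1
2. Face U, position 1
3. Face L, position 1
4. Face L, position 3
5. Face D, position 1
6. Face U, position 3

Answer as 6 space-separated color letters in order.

Answer: G W B R R O

Derivation:
After move 1 (R): R=RRRR U=WGWG F=GYGY D=YBYB B=WBWB
After move 2 (F'): F=YYGG U=WGRR R=BRYR D=OOYB L=OGOW
After move 3 (R'): R=RRBY U=WWRW F=YGGR D=OYYG B=BBOB
After move 4 (F): F=GYRG U=WWWG R=RRWY D=BRYG L=OOOY
After move 5 (F): F=RGGY U=WWYO R=WRGY D=WRYG L=OBOR
Query 1: F[1] = G
Query 2: U[1] = W
Query 3: L[1] = B
Query 4: L[3] = R
Query 5: D[1] = R
Query 6: U[3] = O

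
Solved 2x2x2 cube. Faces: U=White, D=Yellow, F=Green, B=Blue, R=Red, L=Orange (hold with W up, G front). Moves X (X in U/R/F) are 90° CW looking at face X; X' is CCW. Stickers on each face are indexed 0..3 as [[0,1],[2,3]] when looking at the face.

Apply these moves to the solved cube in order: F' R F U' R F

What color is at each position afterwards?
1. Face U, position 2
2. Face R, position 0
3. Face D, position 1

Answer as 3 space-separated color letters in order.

Answer: B W G

Derivation:
After move 1 (F'): F=GGGG U=WWRR R=YRYR D=OOYY L=OWOW
After move 2 (R): R=YYRR U=WGRG F=GOGY D=OBYB B=RBWB
After move 3 (F): F=GGYO U=WGWW R=RYGR D=RYYB L=OOOB
After move 4 (U'): U=GWWW F=OOYO R=GGGR B=RYWB L=RBOB
After move 5 (R): R=GGRG U=GOWO F=OYYB D=RWYR B=WYWB
After move 6 (F): F=YOBY U=GOBB R=WGOG D=RGYR L=RROW
Query 1: U[2] = B
Query 2: R[0] = W
Query 3: D[1] = G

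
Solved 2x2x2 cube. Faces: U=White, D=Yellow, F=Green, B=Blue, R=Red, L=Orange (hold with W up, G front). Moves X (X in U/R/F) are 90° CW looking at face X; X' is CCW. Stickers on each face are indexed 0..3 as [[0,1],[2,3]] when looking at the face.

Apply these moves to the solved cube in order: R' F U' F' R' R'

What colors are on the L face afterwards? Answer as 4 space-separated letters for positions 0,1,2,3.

Answer: Y O O W

Derivation:
After move 1 (R'): R=RRRR U=WBWB F=GWGW D=YGYG B=YBYB
After move 2 (F): F=GGWW U=WBOO R=WRBR D=RRYG L=OYOG
After move 3 (U'): U=BOWO F=OYWW R=GGBR B=WRYB L=YBOG
After move 4 (F'): F=YWOW U=BOGB R=RGRR D=BGYG L=YOOW
After move 5 (R'): R=GRRR U=BYGW F=YOOB D=BWYW B=GRGB
After move 6 (R'): R=RRGR U=BGGG F=YYOW D=BOYB B=WRWB
Query: L face = YOOW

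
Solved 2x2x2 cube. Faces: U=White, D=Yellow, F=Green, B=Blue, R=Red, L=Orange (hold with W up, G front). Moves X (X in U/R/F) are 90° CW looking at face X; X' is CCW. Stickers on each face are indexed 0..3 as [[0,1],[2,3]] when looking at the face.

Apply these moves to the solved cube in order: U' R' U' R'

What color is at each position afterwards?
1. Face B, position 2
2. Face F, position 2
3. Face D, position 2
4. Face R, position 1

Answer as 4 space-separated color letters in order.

Answer: O G Y R

Derivation:
After move 1 (U'): U=WWWW F=OOGG R=GGRR B=RRBB L=BBOO
After move 2 (R'): R=GRGR U=WBWR F=OWGW D=YOYG B=YRYB
After move 3 (U'): U=BRWW F=BBGW R=OWGR B=GRYB L=YROO
After move 4 (R'): R=WROG U=BYWG F=BRGW D=YBYW B=GROB
Query 1: B[2] = O
Query 2: F[2] = G
Query 3: D[2] = Y
Query 4: R[1] = R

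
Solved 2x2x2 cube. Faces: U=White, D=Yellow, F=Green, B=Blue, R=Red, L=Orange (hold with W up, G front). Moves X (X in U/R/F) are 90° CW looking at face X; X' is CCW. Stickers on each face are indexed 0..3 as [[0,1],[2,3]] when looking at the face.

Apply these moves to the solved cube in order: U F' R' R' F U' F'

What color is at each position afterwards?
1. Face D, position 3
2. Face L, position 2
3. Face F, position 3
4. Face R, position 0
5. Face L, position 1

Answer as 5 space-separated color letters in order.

After move 1 (U): U=WWWW F=RRGG R=BBRR B=OOBB L=GGOO
After move 2 (F'): F=RGRG U=WWBR R=YBYR D=GOYY L=GWOW
After move 3 (R'): R=BRYY U=WBBO F=RWRR D=GGYG B=YOOB
After move 4 (R'): R=RYBY U=WOBY F=RBRO D=GWYR B=GOGB
After move 5 (F): F=RROB U=WOWW R=BYYY D=BRYR L=GGOW
After move 6 (U'): U=OWWW F=GGOB R=RRYY B=BYGB L=GOOW
After move 7 (F'): F=GBGO U=OWRY R=RRBY D=OWYR L=GWOW
Query 1: D[3] = R
Query 2: L[2] = O
Query 3: F[3] = O
Query 4: R[0] = R
Query 5: L[1] = W

Answer: R O O R W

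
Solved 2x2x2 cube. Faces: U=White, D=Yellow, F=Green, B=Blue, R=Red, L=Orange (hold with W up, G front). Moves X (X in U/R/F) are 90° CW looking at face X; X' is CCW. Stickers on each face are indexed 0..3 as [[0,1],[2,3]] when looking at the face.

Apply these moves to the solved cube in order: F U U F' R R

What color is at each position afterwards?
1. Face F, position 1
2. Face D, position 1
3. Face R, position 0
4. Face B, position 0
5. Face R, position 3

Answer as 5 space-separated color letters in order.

Answer: B O R G R

Derivation:
After move 1 (F): F=GGGG U=WWOO R=WRWR D=RRYY L=OYOY
After move 2 (U): U=OWOW F=WRGG R=BBWR B=OYBB L=GGOY
After move 3 (U): U=OOWW F=BBGG R=OYWR B=GGBB L=WROY
After move 4 (F'): F=BGBG U=OOOW R=RYRR D=RYYY L=WWOW
After move 5 (R): R=RRRY U=OGOG F=BYBY D=RBYG B=WGOB
After move 6 (R): R=RRYR U=OYOY F=BBBG D=ROYW B=GGGB
Query 1: F[1] = B
Query 2: D[1] = O
Query 3: R[0] = R
Query 4: B[0] = G
Query 5: R[3] = R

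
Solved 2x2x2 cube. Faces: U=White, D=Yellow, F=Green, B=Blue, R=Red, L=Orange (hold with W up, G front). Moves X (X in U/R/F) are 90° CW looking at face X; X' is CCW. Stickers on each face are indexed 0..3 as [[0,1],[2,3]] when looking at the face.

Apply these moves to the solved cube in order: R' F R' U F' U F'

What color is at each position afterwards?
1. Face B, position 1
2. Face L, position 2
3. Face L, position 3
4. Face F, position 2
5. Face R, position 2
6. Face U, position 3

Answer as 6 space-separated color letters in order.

Answer: Y O W G B R

Derivation:
After move 1 (R'): R=RRRR U=WBWB F=GWGW D=YGYG B=YBYB
After move 2 (F): F=GGWW U=WBOO R=WRBR D=RRYG L=OYOG
After move 3 (R'): R=RRWB U=WYOY F=GBWO D=RGYW B=GBRB
After move 4 (U): U=OWYY F=RRWO R=GBWB B=OYRB L=GBOG
After move 5 (F'): F=RORW U=OWGW R=GBRB D=BGYW L=GYOY
After move 6 (U): U=GOWW F=GBRW R=OYRB B=GYRB L=ROOY
After move 7 (F'): F=BWGR U=GOOR R=GYBB D=OYYW L=RWOW
Query 1: B[1] = Y
Query 2: L[2] = O
Query 3: L[3] = W
Query 4: F[2] = G
Query 5: R[2] = B
Query 6: U[3] = R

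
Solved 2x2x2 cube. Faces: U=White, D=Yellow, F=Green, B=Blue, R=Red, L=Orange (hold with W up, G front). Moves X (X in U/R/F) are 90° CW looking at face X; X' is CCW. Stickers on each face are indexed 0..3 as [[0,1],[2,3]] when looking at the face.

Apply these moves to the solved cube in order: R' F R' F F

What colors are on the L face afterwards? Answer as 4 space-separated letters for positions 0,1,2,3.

After move 1 (R'): R=RRRR U=WBWB F=GWGW D=YGYG B=YBYB
After move 2 (F): F=GGWW U=WBOO R=WRBR D=RRYG L=OYOG
After move 3 (R'): R=RRWB U=WYOY F=GBWO D=RGYW B=GBRB
After move 4 (F): F=WGOB U=WYGY R=ORYB D=WRYW L=OROG
After move 5 (F): F=OWBG U=WYGR R=GRYB D=YOYW L=OWOR
Query: L face = OWOR

Answer: O W O R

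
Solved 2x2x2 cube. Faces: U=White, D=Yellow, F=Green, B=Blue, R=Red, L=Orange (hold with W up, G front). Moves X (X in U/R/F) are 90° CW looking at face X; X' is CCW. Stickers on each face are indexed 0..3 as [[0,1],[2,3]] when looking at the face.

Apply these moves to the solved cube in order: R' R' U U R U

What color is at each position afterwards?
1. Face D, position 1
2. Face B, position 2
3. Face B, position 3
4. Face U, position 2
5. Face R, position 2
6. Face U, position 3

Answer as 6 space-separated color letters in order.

Answer: G W B B R B

Derivation:
After move 1 (R'): R=RRRR U=WBWB F=GWGW D=YGYG B=YBYB
After move 2 (R'): R=RRRR U=WYWY F=GBGB D=YWYW B=GBGB
After move 3 (U): U=WWYY F=RRGB R=GBRR B=OOGB L=GBOO
After move 4 (U): U=YWYW F=GBGB R=OORR B=GBGB L=RROO
After move 5 (R): R=RORO U=YBYB F=GWGW D=YGYG B=WBWB
After move 6 (U): U=YYBB F=ROGW R=WBRO B=RRWB L=GWOO
Query 1: D[1] = G
Query 2: B[2] = W
Query 3: B[3] = B
Query 4: U[2] = B
Query 5: R[2] = R
Query 6: U[3] = B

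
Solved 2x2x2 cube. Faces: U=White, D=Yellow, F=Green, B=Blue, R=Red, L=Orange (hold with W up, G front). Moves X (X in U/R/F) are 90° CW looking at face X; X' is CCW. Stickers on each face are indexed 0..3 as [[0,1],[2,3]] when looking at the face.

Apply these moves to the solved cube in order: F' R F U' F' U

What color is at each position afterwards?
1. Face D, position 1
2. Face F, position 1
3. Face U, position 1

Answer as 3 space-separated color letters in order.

Answer: B G G

Derivation:
After move 1 (F'): F=GGGG U=WWRR R=YRYR D=OOYY L=OWOW
After move 2 (R): R=YYRR U=WGRG F=GOGY D=OBYB B=RBWB
After move 3 (F): F=GGYO U=WGWW R=RYGR D=RYYB L=OOOB
After move 4 (U'): U=GWWW F=OOYO R=GGGR B=RYWB L=RBOB
After move 5 (F'): F=OOOY U=GWGG R=YGRR D=BBYB L=RWOW
After move 6 (U): U=GGGW F=YGOY R=RYRR B=RWWB L=OOOW
Query 1: D[1] = B
Query 2: F[1] = G
Query 3: U[1] = G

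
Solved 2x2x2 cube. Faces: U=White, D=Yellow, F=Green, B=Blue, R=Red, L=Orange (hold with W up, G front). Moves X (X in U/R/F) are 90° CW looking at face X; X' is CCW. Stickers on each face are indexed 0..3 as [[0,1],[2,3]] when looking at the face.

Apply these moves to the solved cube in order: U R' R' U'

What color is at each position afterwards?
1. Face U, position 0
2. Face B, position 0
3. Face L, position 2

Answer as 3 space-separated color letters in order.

Answer: Y R O

Derivation:
After move 1 (U): U=WWWW F=RRGG R=BBRR B=OOBB L=GGOO
After move 2 (R'): R=BRBR U=WBWO F=RWGW D=YRYG B=YOYB
After move 3 (R'): R=RRBB U=WYWY F=RBGO D=YWYW B=GORB
After move 4 (U'): U=YYWW F=GGGO R=RBBB B=RRRB L=GOOO
Query 1: U[0] = Y
Query 2: B[0] = R
Query 3: L[2] = O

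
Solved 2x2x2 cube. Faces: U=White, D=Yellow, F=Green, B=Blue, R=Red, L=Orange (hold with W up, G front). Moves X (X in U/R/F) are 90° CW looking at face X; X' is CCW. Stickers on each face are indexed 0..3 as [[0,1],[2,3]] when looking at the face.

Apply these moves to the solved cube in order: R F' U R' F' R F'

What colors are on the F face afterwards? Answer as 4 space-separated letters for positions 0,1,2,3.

Answer: W G W B

Derivation:
After move 1 (R): R=RRRR U=WGWG F=GYGY D=YBYB B=WBWB
After move 2 (F'): F=YYGG U=WGRR R=BRYR D=OOYB L=OGOW
After move 3 (U): U=RWRG F=BRGG R=WBYR B=OGWB L=YYOW
After move 4 (R'): R=BRWY U=RWRO F=BWGG D=ORYG B=BGOB
After move 5 (F'): F=WGBG U=RWBW R=RROY D=YWYG L=YOOR
After move 6 (R): R=ORYR U=RGBG F=WWBG D=YOYB B=WGWB
After move 7 (F'): F=WGWB U=RGOY R=ORYR D=ORYB L=YGOB
Query: F face = WGWB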